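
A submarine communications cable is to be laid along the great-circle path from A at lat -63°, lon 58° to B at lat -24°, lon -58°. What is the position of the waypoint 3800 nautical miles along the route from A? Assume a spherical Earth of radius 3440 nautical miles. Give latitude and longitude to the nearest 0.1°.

Convert each endpoint to a unit vector on the sphere (x = cos φ cos λ, y = cos φ sin λ, z = sin φ).
The central angle between the endpoints is δ = arccos(p₁·p₂) ≈ 1.389 rad (79.6°). The total great-circle distance is δ·R ≈ 1.389 × 3440 ≈ 4779 nmi, so the target fraction is f = 3800/4779 ≈ 0.795.
Interpolate at f ≈ 0.795 with slerp weights a = sin((1−f)δ)/sin δ ≈ 0.285, b = sin(fδ)/sin δ ≈ 0.908.
p = a·p₁ + b·p₂ ≈ (0.508, -0.594, -0.624); φ = arcsin(p_z) ≈ -38.59°, λ = atan2(p_y, p_x) ≈ -49.43°.

≈ lat -38.6°, lon -49.4°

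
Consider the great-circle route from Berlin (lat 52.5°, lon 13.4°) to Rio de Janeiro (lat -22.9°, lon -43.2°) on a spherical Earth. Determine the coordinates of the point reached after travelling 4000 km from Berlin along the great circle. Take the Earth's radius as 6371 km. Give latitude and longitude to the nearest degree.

≈ lat 24°, lon -16°

From cos δ = sin φ₁ sin φ₂ + cos φ₁ cos φ₂ cos Δλ, the central angle is δ ≈ 1.571 rad (90.0°). The total great-circle distance is δ·R ≈ 1.571 × 6371 ≈ 10008 km, so the target fraction is f = 4000/10008 ≈ 0.400.
Interpolate at f ≈ 0.400 with slerp weights a = sin((1−f)δ)/sin δ ≈ 0.809, b = sin(fδ)/sin δ ≈ 0.587.
p = a·p₁ + b·p₂ ≈ (0.874, -0.256, 0.413); φ = arcsin(p_z) ≈ 24.42°, λ = atan2(p_y, p_x) ≈ -16.35°.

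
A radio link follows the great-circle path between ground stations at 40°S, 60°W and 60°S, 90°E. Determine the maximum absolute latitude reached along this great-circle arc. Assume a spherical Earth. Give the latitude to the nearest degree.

≈ 79°S

The great circle lies in the plane with unit normal n̂ = (p₁ × p₂)/|p₁ × p₂|.
Here n̂_z ≈ +0.197; the vertex latitude is φ_max = arccos|n̂_z| ≈ 78.7°.
Check via Clairaut: cos φ_max = |cos φ₁| · sin C = cos(40.0°)·sin(165.1°) ≈ 0.197, again giving ≈ 78.7°.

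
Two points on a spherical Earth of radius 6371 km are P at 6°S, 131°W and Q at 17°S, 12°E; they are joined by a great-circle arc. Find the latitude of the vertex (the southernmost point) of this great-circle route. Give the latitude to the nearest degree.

≈ 33°S

The great circle lies in the plane with unit normal n̂ = (p₁ × p₂)/|p₁ × p₂|.
Here n̂_z ≈ +0.836; the vertex latitude is φ_max = arccos|n̂_z| ≈ 33.3°.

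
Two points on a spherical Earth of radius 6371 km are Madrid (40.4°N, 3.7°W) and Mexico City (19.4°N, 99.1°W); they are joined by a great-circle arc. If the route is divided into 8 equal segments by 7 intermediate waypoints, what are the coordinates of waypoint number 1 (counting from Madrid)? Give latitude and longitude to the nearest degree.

≈ 43°N, 17°W

Write both endpoints as unit vectors p₁, p₂ with components (cos φ cos λ, cos φ sin λ, sin φ).
The central angle between the endpoints is δ = arccos(p₁·p₂) ≈ 1.423 rad (81.5°).
Interpolate at f = 1/8 with slerp weights a = sin((1−f)δ)/sin δ ≈ 0.958, b = sin(fδ)/sin δ ≈ 0.179.
p = a·p₁ + b·p₂ ≈ (0.701, -0.214, 0.680); φ = arcsin(p_z) ≈ 42.86°, λ = atan2(p_y, p_x) ≈ -16.94°.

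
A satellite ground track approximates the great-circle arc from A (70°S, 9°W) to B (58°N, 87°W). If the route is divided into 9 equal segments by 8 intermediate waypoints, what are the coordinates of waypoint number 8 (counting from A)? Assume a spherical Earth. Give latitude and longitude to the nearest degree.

≈ (44°N, 76°W)

Write both endpoints as unit vectors p₁, p₂ with components (cos φ cos λ, cos φ sin λ, sin φ).
The central angle between the endpoints is δ = arccos(p₁·p₂) ≈ 2.433 rad (139.4°).
Interpolate at f = 8/9 with slerp weights a = sin((1−f)δ)/sin δ ≈ 0.410, b = sin(fδ)/sin δ ≈ 1.275.
p = a·p₁ + b·p₂ ≈ (0.174, -0.697, 0.696); φ = arcsin(p_z) ≈ 44.10°, λ = atan2(p_y, p_x) ≈ -75.98°.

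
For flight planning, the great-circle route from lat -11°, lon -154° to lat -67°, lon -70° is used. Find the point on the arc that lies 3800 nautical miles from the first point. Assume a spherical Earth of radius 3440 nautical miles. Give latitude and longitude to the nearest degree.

≈ lat -63°, lon -103°

Convert each endpoint to a unit vector on the sphere (x = cos φ cos λ, y = cos φ sin λ, z = sin φ).
The central angle between the endpoints is δ = arccos(p₁·p₂) ≈ 1.353 rad (77.5°). The total great-circle distance is δ·R ≈ 1.353 × 3440 ≈ 4656 nmi, so the target fraction is f = 3800/4656 ≈ 0.816.
Interpolate at f ≈ 0.816 with slerp weights a = sin((1−f)δ)/sin δ ≈ 0.252, b = sin(fδ)/sin δ ≈ 0.915.
p = a·p₁ + b·p₂ ≈ (-0.100, -0.444, -0.890); φ = arcsin(p_z) ≈ -62.90°, λ = atan2(p_y, p_x) ≈ -102.70°.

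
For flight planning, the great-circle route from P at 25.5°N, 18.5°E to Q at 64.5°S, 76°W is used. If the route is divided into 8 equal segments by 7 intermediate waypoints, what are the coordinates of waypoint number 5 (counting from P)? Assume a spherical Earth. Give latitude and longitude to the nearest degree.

≈ 38°S, 16°W

The haversine formula gives a central angle δ ≈ 2.003 rad (114.8°) between the endpoints.
Interpolate at f = 5/8 with slerp weights a = sin((1−f)δ)/sin δ ≈ 0.752, b = sin(fδ)/sin δ ≈ 1.046.
p = a·p₁ + b·p₂ ≈ (0.752, -0.222, -0.620); φ = arcsin(p_z) ≈ -38.34°, λ = atan2(p_y, p_x) ≈ -16.41°.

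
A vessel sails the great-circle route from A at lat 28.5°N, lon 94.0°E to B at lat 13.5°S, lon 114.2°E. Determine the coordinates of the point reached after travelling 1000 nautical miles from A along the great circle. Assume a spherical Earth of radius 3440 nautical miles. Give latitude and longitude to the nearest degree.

Write both endpoints as unit vectors p₁, p₂ with components (cos φ cos λ, cos φ sin λ, sin φ).
The central angle between the endpoints is δ = arccos(p₁·p₂) ≈ 0.808 rad (46.3°). The total great-circle distance is δ·R ≈ 0.808 × 3440 ≈ 2781 nmi, so the target fraction is f = 1000/2781 ≈ 0.360.
Interpolate at f ≈ 0.360 with slerp weights a = sin((1−f)δ)/sin δ ≈ 0.684, b = sin(fδ)/sin δ ≈ 0.396.
p = a·p₁ + b·p₂ ≈ (-0.200, 0.951, 0.234); φ = arcsin(p_z) ≈ 13.54°, λ = atan2(p_y, p_x) ≈ 101.87°.

≈ lat 14°N, lon 102°E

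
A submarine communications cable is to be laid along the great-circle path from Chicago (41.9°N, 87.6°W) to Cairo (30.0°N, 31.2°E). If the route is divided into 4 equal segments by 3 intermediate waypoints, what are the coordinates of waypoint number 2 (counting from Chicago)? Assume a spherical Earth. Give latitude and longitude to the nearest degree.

Convert each endpoint to a unit vector on the sphere (x = cos φ cos λ, y = cos φ sin λ, z = sin φ).
The central angle between the endpoints is δ = arccos(p₁·p₂) ≈ 1.547 rad (88.7°).
Interpolate at f = 2/4 with slerp weights a = sin((1−f)δ)/sin δ ≈ 0.699, b = sin(fδ)/sin δ ≈ 0.699.
p = a·p₁ + b·p₂ ≈ (0.540, -0.206, 0.816); φ = arcsin(p_z) ≈ 54.72°, λ = atan2(p_y, p_x) ≈ -20.92°.

≈ (55°N, 21°W)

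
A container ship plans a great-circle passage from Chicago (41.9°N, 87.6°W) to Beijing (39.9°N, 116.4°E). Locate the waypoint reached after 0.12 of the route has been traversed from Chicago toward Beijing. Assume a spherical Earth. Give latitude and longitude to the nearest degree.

The haversine formula gives a central angle δ ≈ 1.664 rad (95.4°) between the endpoints.
Interpolate at f = 0.12 with slerp weights a = sin((1−f)δ)/sin δ ≈ 0.999, b = sin(fδ)/sin δ ≈ 0.199.
p = a·p₁ + b·p₂ ≈ (-0.037, -0.606, 0.795); φ = arcsin(p_z) ≈ 52.63°, λ = atan2(p_y, p_x) ≈ -93.48°.

≈ 53°N, 93°W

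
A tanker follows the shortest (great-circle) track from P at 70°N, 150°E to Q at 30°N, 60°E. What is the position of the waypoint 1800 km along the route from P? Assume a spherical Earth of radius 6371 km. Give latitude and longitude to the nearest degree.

≈ 67°N, 105°E

From cos δ = sin φ₁ sin φ₂ + cos φ₁ cos φ₂ cos Δλ, the central angle is δ ≈ 1.082 rad (62.0°). The total great-circle distance is δ·R ≈ 1.082 × 6371 ≈ 6891 km, so the target fraction is f = 1800/6891 ≈ 0.261.
Interpolate at f ≈ 0.261 with slerp weights a = sin((1−f)δ)/sin δ ≈ 0.812, b = sin(fδ)/sin δ ≈ 0.316.
p = a·p₁ + b·p₂ ≈ (-0.104, 0.376, 0.921); φ = arcsin(p_z) ≈ 67.06°, λ = atan2(p_y, p_x) ≈ 105.44°.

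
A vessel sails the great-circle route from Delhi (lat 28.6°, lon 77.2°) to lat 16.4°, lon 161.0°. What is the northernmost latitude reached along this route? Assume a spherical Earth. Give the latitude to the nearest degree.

The great circle lies in the plane with unit normal n̂ = (p₁ × p₂)/|p₁ × p₂|.
Here n̂_z ≈ +0.860; the vertex latitude is φ_max = arccos|n̂_z| ≈ 30.7°.
Check via Clairaut: cos φ_max = |cos φ₁| · sin C = cos(28.6°)·sin(78.3°) ≈ 0.860, again giving ≈ 30.7°.

≈ 31°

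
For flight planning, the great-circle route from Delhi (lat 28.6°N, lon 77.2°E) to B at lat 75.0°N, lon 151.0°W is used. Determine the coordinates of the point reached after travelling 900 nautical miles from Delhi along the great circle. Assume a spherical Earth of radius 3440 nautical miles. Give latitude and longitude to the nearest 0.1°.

From cos δ = sin φ₁ sin φ₂ + cos φ₁ cos φ₂ cos Δλ, the central angle is δ ≈ 1.255 rad (71.9°). The total great-circle distance is δ·R ≈ 1.255 × 3440 ≈ 4316 nmi, so the target fraction is f = 900/4316 ≈ 0.209.
Interpolate at f ≈ 0.209 with slerp weights a = sin((1−f)δ)/sin δ ≈ 0.881, b = sin(fδ)/sin δ ≈ 0.272.
p = a·p₁ + b·p₂ ≈ (0.110, 0.720, 0.685); φ = arcsin(p_z) ≈ 43.22°, λ = atan2(p_y, p_x) ≈ 81.33°.

≈ lat 43.2°N, lon 81.3°E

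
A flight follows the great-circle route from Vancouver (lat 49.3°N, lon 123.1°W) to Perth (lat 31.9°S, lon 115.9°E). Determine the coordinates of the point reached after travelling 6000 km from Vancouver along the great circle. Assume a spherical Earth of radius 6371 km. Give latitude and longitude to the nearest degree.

≈ lat 26°N, lon 173°E

Write both endpoints as unit vectors p₁, p₂ with components (cos φ cos λ, cos φ sin λ, sin φ).
The central angle between the endpoints is δ = arccos(p₁·p₂) ≈ 2.326 rad (133.3°). The total great-circle distance is δ·R ≈ 2.326 × 6371 ≈ 14822 km, so the target fraction is f = 6000/14822 ≈ 0.405.
Interpolate at f ≈ 0.405 with slerp weights a = sin((1−f)δ)/sin δ ≈ 1.350, b = sin(fδ)/sin δ ≈ 1.111.
p = a·p₁ + b·p₂ ≈ (-0.893, 0.111, 0.437); φ = arcsin(p_z) ≈ 25.89°, λ = atan2(p_y, p_x) ≈ 172.92°.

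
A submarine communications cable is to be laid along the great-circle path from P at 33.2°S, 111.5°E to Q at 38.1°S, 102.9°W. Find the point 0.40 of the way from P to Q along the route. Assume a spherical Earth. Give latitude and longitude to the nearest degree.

Write both endpoints as unit vectors p₁, p₂ with components (cos φ cos λ, cos φ sin λ, sin φ).
The central angle between the endpoints is δ = arccos(p₁·p₂) ≈ 1.778 rad (101.9°).
Interpolate at f = 0.40 with slerp weights a = sin((1−f)δ)/sin δ ≈ 0.895, b = sin(fδ)/sin δ ≈ 0.667.
p = a·p₁ + b·p₂ ≈ (-0.392, 0.185, -0.901); φ = arcsin(p_z) ≈ -64.34°, λ = atan2(p_y, p_x) ≈ 154.71°.

≈ 64°S, 155°E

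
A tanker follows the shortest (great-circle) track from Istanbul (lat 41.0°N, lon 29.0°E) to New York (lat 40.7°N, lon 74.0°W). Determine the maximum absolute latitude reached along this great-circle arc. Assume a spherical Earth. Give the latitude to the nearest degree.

The great circle lies in the plane with unit normal n̂ = (p₁ × p₂)/|p₁ × p₂|.
Here n̂_z ≈ -0.584; the vertex latitude is φ_max = arccos|n̂_z| ≈ 54.2°.
Check via Clairaut: cos φ_max = |cos φ₁| · sin C = cos(41.0°)·sin(50.7°) ≈ 0.584, again giving ≈ 54.2°.

≈ 54°N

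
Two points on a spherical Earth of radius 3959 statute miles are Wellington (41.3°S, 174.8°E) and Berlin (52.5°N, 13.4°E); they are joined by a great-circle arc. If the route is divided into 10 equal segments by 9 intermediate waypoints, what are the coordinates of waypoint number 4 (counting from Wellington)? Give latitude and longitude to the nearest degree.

Write both endpoints as unit vectors p₁, p₂ with components (cos φ cos λ, cos φ sin λ, sin φ).
The central angle between the endpoints is δ = arccos(p₁·p₂) ≈ 2.848 rad (163.2°).
Interpolate at f = 4/10 with slerp weights a = sin((1−f)δ)/sin δ ≈ 3.417, b = sin(fδ)/sin δ ≈ 3.133.
p = a·p₁ + b·p₂ ≈ (-0.701, 0.675, 0.230); φ = arcsin(p_z) ≈ 13.32°, λ = atan2(p_y, p_x) ≈ 136.10°.

≈ 13°N, 136°E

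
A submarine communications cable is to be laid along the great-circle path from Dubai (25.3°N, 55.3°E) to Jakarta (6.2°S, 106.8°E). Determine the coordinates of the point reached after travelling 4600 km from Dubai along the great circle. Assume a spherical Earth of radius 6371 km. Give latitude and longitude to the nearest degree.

Convert each endpoint to a unit vector on the sphere (x = cos φ cos λ, y = cos φ sin λ, z = sin φ).
The central angle between the endpoints is δ = arccos(p₁·p₂) ≈ 1.032 rad (59.1°). The total great-circle distance is δ·R ≈ 1.032 × 6371 ≈ 6573 km, so the target fraction is f = 4600/6573 ≈ 0.700.
Interpolate at f ≈ 0.700 with slerp weights a = sin((1−f)δ)/sin δ ≈ 0.355, b = sin(fδ)/sin δ ≈ 0.770.
p = a·p₁ + b·p₂ ≈ (-0.039, 0.997, 0.069); φ = arcsin(p_z) ≈ 3.93°, λ = atan2(p_y, p_x) ≈ 92.21°.

≈ 4°N, 92°E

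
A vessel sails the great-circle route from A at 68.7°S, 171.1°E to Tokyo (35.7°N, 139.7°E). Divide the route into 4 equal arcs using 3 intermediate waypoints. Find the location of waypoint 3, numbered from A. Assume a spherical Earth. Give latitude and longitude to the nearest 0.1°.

≈ 9.4°N, 144.9°E

The haversine formula gives a central angle δ ≈ 1.867 rad (107.0°) between the endpoints.
Interpolate at f = 3/4 with slerp weights a = sin((1−f)δ)/sin δ ≈ 0.470, b = sin(fδ)/sin δ ≈ 1.030.
p = a·p₁ + b·p₂ ≈ (-0.807, 0.568, 0.163); φ = arcsin(p_z) ≈ 9.38°, λ = atan2(p_y, p_x) ≈ 144.88°.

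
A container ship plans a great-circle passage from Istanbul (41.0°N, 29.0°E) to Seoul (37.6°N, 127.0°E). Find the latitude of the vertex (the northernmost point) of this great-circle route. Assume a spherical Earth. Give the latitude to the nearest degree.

≈ 51°N

The great circle lies in the plane with unit normal n̂ = (p₁ × p₂)/|p₁ × p₂|.
Here n̂_z ≈ +0.624; the vertex latitude is φ_max = arccos|n̂_z| ≈ 51.4°.
Check via Clairaut: cos φ_max = |cos φ₁| · sin C = cos(41.0°)·sin(55.8°) ≈ 0.624, again giving ≈ 51.4°.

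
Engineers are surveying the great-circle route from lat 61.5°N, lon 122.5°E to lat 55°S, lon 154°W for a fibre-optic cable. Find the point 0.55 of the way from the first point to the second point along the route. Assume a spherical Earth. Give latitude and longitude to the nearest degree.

Write both endpoints as unit vectors p₁, p₂ with components (cos φ cos λ, cos φ sin λ, sin φ).
The central angle between the endpoints is δ = arccos(p₁·p₂) ≈ 2.331 rad (133.5°).
Interpolate at f = 0.55 with slerp weights a = sin((1−f)δ)/sin δ ≈ 1.196, b = sin(fδ)/sin δ ≈ 1.322.
p = a·p₁ + b·p₂ ≈ (-0.988, 0.149, -0.032); φ = arcsin(p_z) ≈ -1.85°, λ = atan2(p_y, p_x) ≈ 171.44°.

≈ lat 2°S, lon 171°E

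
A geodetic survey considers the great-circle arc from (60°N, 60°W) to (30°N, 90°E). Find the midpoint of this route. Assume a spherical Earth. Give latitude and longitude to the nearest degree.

≈ (70°N, 60°E)

From cos δ = sin φ₁ sin φ₂ + cos φ₁ cos φ₂ cos Δλ, the central angle is δ ≈ 1.513 rad (86.7°).
Interpolate at f = 1/2 with slerp weights a = sin((1−f)δ)/sin δ ≈ 0.687, b = sin(fδ)/sin δ ≈ 0.687.
p = a·p₁ + b·p₂ ≈ (0.172, 0.298, 0.939); φ = arcsin(p_z) ≈ 69.90°, λ = atan2(p_y, p_x) ≈ 60.00°.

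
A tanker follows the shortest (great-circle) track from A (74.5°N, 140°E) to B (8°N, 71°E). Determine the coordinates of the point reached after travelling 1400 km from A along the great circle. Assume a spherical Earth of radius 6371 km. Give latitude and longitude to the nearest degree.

≈ (67°N, 108°E)

Convert each endpoint to a unit vector on the sphere (x = cos φ cos λ, y = cos φ sin λ, z = sin φ).
The central angle between the endpoints is δ = arccos(p₁·p₂) ≈ 1.340 rad (76.8°). The total great-circle distance is δ·R ≈ 1.340 × 6371 ≈ 8536 km, so the target fraction is f = 1400/8536 ≈ 0.164.
Interpolate at f ≈ 0.164 with slerp weights a = sin((1−f)δ)/sin δ ≈ 0.925, b = sin(fδ)/sin δ ≈ 0.224.
p = a·p₁ + b·p₂ ≈ (-0.117, 0.369, 0.922); φ = arcsin(p_z) ≈ 67.25°, λ = atan2(p_y, p_x) ≈ 107.63°.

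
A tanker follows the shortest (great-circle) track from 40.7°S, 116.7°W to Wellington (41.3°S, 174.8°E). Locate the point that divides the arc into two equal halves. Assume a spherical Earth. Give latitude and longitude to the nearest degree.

Write both endpoints as unit vectors p₁, p₂ with components (cos φ cos λ, cos φ sin λ, sin φ).
The central angle between the endpoints is δ = arccos(p₁·p₂) ≈ 0.877 rad (50.3°).
Interpolate at f = 1/2 with slerp weights a = sin((1−f)δ)/sin δ ≈ 0.552, b = sin(fδ)/sin δ ≈ 0.552.
p = a·p₁ + b·p₂ ≈ (-0.601, -0.336, -0.725); φ = arcsin(p_z) ≈ -46.44°, λ = atan2(p_y, p_x) ≈ -150.77°.

≈ 46°S, 151°W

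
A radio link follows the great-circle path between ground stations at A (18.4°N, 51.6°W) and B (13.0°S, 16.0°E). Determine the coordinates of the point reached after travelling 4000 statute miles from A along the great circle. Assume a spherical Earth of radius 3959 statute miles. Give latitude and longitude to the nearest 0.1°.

≈ (6.3°S, 1.5°E)

Convert each endpoint to a unit vector on the sphere (x = cos φ cos λ, y = cos φ sin λ, z = sin φ).
The central angle between the endpoints is δ = arccos(p₁·p₂) ≈ 1.286 rad (73.7°). The total great-circle distance is δ·R ≈ 1.286 × 3959 ≈ 5090 mi, so the target fraction is f = 4000/5090 ≈ 0.786.
Interpolate at f ≈ 0.786 with slerp weights a = sin((1−f)δ)/sin δ ≈ 0.283, b = sin(fδ)/sin δ ≈ 0.883.
p = a·p₁ + b·p₂ ≈ (0.994, 0.026, -0.109); φ = arcsin(p_z) ≈ -6.27°, λ = atan2(p_y, p_x) ≈ 1.52°.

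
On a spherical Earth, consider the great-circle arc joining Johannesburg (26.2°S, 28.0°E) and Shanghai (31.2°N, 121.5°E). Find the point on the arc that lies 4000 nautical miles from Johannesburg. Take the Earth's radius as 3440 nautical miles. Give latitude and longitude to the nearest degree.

≈ 12°N, 84°E

From cos δ = sin φ₁ sin φ₂ + cos φ₁ cos φ₂ cos Δλ, the central angle is δ ≈ 1.850 rad (106.0°). The total great-circle distance is δ·R ≈ 1.850 × 3440 ≈ 6364 nmi, so the target fraction is f = 4000/6364 ≈ 0.629.
Interpolate at f ≈ 0.629 with slerp weights a = sin((1−f)δ)/sin δ ≈ 0.660, b = sin(fδ)/sin δ ≈ 0.955.
p = a·p₁ + b·p₂ ≈ (0.096, 0.974, 0.203); φ = arcsin(p_z) ≈ 11.73°, λ = atan2(p_y, p_x) ≈ 84.37°.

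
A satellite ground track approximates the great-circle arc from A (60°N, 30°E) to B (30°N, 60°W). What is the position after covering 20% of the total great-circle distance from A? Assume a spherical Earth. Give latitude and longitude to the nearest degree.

From cos δ = sin φ₁ sin φ₂ + cos φ₁ cos φ₂ cos Δλ, the central angle is δ ≈ 1.123 rad (64.3°).
Interpolate at f = 0.20 with slerp weights a = sin((1−f)δ)/sin δ ≈ 0.868, b = sin(fδ)/sin δ ≈ 0.247.
p = a·p₁ + b·p₂ ≈ (0.483, 0.032, 0.875); φ = arcsin(p_z) ≈ 61.06°, λ = atan2(p_y, p_x) ≈ 3.75°.

≈ (61°N, 4°E)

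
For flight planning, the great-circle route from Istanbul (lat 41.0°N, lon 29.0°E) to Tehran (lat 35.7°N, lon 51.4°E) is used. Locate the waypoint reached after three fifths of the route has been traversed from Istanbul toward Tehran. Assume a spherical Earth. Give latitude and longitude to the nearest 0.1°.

Convert each endpoint to a unit vector on the sphere (x = cos φ cos λ, y = cos φ sin λ, z = sin φ).
The central angle between the endpoints is δ = arccos(p₁·p₂) ≈ 0.319 rad (18.3°).
Interpolate at f = 3/5 with slerp weights a = sin((1−f)δ)/sin δ ≈ 0.406, b = sin(fδ)/sin δ ≈ 0.607.
p = a·p₁ + b·p₂ ≈ (0.575, 0.533, 0.620); φ = arcsin(p_z) ≈ 38.33°, λ = atan2(p_y, p_x) ≈ 42.84°.

≈ lat 38.3°N, lon 42.8°E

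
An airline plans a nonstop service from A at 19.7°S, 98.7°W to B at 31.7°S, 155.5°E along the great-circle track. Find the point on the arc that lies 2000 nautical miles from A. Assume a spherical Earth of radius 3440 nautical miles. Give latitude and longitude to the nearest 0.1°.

≈ 35.3°S, 132.2°W

The haversine formula gives a central angle δ ≈ 1.612 rad (92.3°) between the endpoints. The total great-circle distance is δ·R ≈ 1.612 × 3440 ≈ 5545 nmi, so the target fraction is f = 2000/5545 ≈ 0.361.
Interpolate at f ≈ 0.361 with slerp weights a = sin((1−f)δ)/sin δ ≈ 0.858, b = sin(fδ)/sin δ ≈ 0.550.
p = a·p₁ + b·p₂ ≈ (-0.548, -0.605, -0.578); φ = arcsin(p_z) ≈ -35.32°, λ = atan2(p_y, p_x) ≈ -132.17°.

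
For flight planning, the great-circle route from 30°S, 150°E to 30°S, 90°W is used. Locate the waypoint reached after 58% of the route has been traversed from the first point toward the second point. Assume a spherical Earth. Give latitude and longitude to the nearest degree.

≈ 49°S, 138°W

Convert each endpoint to a unit vector on the sphere (x = cos φ cos λ, y = cos φ sin λ, z = sin φ).
The central angle between the endpoints is δ = arccos(p₁·p₂) ≈ 1.696 rad (97.2°).
Interpolate at f = 0.58 with slerp weights a = sin((1−f)δ)/sin δ ≈ 0.659, b = sin(fδ)/sin δ ≈ 0.839.
p = a·p₁ + b·p₂ ≈ (-0.494, -0.441, -0.749); φ = arcsin(p_z) ≈ -48.50°, λ = atan2(p_y, p_x) ≈ -138.22°.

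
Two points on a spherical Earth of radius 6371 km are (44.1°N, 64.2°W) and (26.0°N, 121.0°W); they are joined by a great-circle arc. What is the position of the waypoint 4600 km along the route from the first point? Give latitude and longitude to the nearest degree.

≈ (30°N, 114°W)

Convert each endpoint to a unit vector on the sphere (x = cos φ cos λ, y = cos φ sin λ, z = sin φ).
The central angle between the endpoints is δ = arccos(p₁·p₂) ≈ 0.852 rad (48.8°). The total great-circle distance is δ·R ≈ 0.852 × 6371 ≈ 5428 km, so the target fraction is f = 4600/5428 ≈ 0.847.
Interpolate at f ≈ 0.847 with slerp weights a = sin((1−f)δ)/sin δ ≈ 0.172, b = sin(fδ)/sin δ ≈ 0.878.
p = a·p₁ + b·p₂ ≈ (-0.353, -0.788, 0.505); φ = arcsin(p_z) ≈ 30.32°, λ = atan2(p_y, p_x) ≈ -114.12°.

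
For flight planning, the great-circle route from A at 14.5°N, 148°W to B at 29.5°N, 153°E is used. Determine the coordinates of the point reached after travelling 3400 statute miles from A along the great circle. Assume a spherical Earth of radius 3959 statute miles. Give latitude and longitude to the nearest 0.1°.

≈ 29.0°N, 160.9°E

Convert each endpoint to a unit vector on the sphere (x = cos φ cos λ, y = cos φ sin λ, z = sin φ).
The central angle between the endpoints is δ = arccos(p₁·p₂) ≈ 0.980 rad (56.1°). The total great-circle distance is δ·R ≈ 0.980 × 3959 ≈ 3879 mi, so the target fraction is f = 3400/3879 ≈ 0.877.
Interpolate at f ≈ 0.877 with slerp weights a = sin((1−f)δ)/sin δ ≈ 0.145, b = sin(fδ)/sin δ ≈ 0.912.
p = a·p₁ + b·p₂ ≈ (-0.826, 0.286, 0.485); φ = arcsin(p_z) ≈ 29.03°, λ = atan2(p_y, p_x) ≈ 160.92°.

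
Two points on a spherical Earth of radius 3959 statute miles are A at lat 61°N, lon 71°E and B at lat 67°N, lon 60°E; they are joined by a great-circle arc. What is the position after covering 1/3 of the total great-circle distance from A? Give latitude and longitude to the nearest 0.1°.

≈ lat 63.1°N, lon 67.8°E

Write both endpoints as unit vectors p₁, p₂ with components (cos φ cos λ, cos φ sin λ, sin φ).
The central angle between the endpoints is δ = arccos(p₁·p₂) ≈ 0.134 rad (7.7°).
Interpolate at f = 1/3 with slerp weights a = sin((1−f)δ)/sin δ ≈ 0.668, b = sin(fδ)/sin δ ≈ 0.334.
p = a·p₁ + b·p₂ ≈ (0.171, 0.419, 0.892); φ = arcsin(p_z) ≈ 63.09°, λ = atan2(p_y, p_x) ≈ 67.84°.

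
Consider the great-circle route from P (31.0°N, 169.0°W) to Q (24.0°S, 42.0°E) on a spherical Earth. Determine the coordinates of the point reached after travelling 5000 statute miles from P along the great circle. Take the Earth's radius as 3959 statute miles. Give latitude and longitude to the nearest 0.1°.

Convert each endpoint to a unit vector on the sphere (x = cos φ cos λ, y = cos φ sin λ, z = sin φ).
The central angle between the endpoints is δ = arccos(p₁·p₂) ≈ 2.648 rad (151.7°). The total great-circle distance is δ·R ≈ 2.648 × 3959 ≈ 10484 mi, so the target fraction is f = 5000/10484 ≈ 0.477.
Interpolate at f ≈ 0.477 with slerp weights a = sin((1−f)δ)/sin δ ≈ 2.075, b = sin(fδ)/sin δ ≈ 2.012.
p = a·p₁ + b·p₂ ≈ (-0.380, 0.890, 0.250); φ = arcsin(p_z) ≈ 14.50°, λ = atan2(p_y, p_x) ≈ 113.11°.

≈ (14.5°N, 113.1°E)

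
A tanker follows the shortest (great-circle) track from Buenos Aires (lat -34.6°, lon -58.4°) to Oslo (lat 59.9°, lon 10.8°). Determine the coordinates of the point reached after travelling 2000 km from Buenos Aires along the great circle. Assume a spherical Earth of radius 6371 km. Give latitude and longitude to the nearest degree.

Write both endpoints as unit vectors p₁, p₂ with components (cos φ cos λ, cos φ sin λ, sin φ).
The central angle between the endpoints is δ = arccos(p₁·p₂) ≈ 1.923 rad (110.2°). The total great-circle distance is δ·R ≈ 1.923 × 6371 ≈ 12249 km, so the target fraction is f = 2000/12249 ≈ 0.163.
Interpolate at f ≈ 0.163 with slerp weights a = sin((1−f)δ)/sin δ ≈ 1.065, b = sin(fδ)/sin δ ≈ 0.329.
p = a·p₁ + b·p₂ ≈ (0.621, -0.715, -0.320); φ = arcsin(p_z) ≈ -18.66°, λ = atan2(p_y, p_x) ≈ -49.03°.

≈ lat -19°, lon -49°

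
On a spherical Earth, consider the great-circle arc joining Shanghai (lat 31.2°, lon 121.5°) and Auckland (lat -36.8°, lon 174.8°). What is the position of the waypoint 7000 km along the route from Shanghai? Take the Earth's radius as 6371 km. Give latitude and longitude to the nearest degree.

Write both endpoints as unit vectors p₁, p₂ with components (cos φ cos λ, cos φ sin λ, sin φ).
The central angle between the endpoints is δ = arccos(p₁·p₂) ≈ 1.472 rad (84.3°). The total great-circle distance is δ·R ≈ 1.472 × 6371 ≈ 9376 km, so the target fraction is f = 7000/9376 ≈ 0.747.
Interpolate at f ≈ 0.747 with slerp weights a = sin((1−f)δ)/sin δ ≈ 0.366, b = sin(fδ)/sin δ ≈ 0.895.
p = a·p₁ + b·p₂ ≈ (-0.877, 0.332, -0.346); φ = arcsin(p_z) ≈ -20.27°, λ = atan2(p_y, p_x) ≈ 159.27°.

≈ lat -20°, lon 159°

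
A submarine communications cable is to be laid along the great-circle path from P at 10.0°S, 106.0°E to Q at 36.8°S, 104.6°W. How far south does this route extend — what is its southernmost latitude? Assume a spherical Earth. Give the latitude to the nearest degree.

The great circle lies in the plane with unit normal n̂ = (p₁ × p₂)/|p₁ × p₂|.
Here n̂_z ≈ +0.491; the vertex latitude is φ_max = arccos|n̂_z| ≈ 60.6°.

≈ 61°S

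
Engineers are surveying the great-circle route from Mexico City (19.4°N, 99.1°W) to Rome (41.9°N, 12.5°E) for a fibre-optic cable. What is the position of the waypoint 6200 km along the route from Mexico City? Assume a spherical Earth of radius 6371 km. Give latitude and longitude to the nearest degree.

≈ (49°N, 39°W)

Convert each endpoint to a unit vector on the sphere (x = cos φ cos λ, y = cos φ sin λ, z = sin φ).
The central angle between the endpoints is δ = arccos(p₁·p₂) ≈ 1.607 rad (92.1°). The total great-circle distance is δ·R ≈ 1.607 × 6371 ≈ 10241 km, so the target fraction is f = 6200/10241 ≈ 0.605.
Interpolate at f ≈ 0.605 with slerp weights a = sin((1−f)δ)/sin δ ≈ 0.593, b = sin(fδ)/sin δ ≈ 0.827.
p = a·p₁ + b·p₂ ≈ (0.513, -0.419, 0.749); φ = arcsin(p_z) ≈ 48.54°, λ = atan2(p_y, p_x) ≈ -39.26°.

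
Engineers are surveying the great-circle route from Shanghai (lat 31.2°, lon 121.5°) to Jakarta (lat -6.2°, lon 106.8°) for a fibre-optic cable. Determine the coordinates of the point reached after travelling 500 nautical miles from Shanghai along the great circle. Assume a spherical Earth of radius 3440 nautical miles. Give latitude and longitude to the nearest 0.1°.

≈ lat 23.5°, lon 117.9°

From cos δ = sin φ₁ sin φ₂ + cos φ₁ cos φ₂ cos Δλ, the central angle is δ ≈ 0.697 rad (40.0°). The total great-circle distance is δ·R ≈ 0.697 × 3440 ≈ 2399 nmi, so the target fraction is f = 500/2399 ≈ 0.208.
Interpolate at f ≈ 0.208 with slerp weights a = sin((1−f)δ)/sin δ ≈ 0.817, b = sin(fδ)/sin δ ≈ 0.226.
p = a·p₁ + b·p₂ ≈ (-0.430, 0.810, 0.399); φ = arcsin(p_z) ≈ 23.49°, λ = atan2(p_y, p_x) ≈ 117.94°.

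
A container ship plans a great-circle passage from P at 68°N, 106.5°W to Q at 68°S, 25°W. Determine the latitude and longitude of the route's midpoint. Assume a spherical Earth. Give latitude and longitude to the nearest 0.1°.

Write both endpoints as unit vectors p₁, p₂ with components (cos φ cos λ, cos φ sin λ, sin φ).
The central angle between the endpoints is δ = arccos(p₁·p₂) ≈ 2.566 rad (147.0°).
Interpolate at f = 1/2 with slerp weights a = sin((1−f)δ)/sin δ ≈ 1.762, b = sin(fδ)/sin δ ≈ 1.762.
p = a·p₁ + b·p₂ ≈ (0.411, -0.912, 0.000); φ = arcsin(p_z) ≈ 0.00°, λ = atan2(p_y, p_x) ≈ -65.75°.

≈ 0.0°N, 65.8°W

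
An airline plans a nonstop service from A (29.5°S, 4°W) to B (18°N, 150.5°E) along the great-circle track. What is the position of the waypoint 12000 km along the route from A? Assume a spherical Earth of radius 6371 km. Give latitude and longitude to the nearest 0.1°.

≈ (8.0°S, 111.9°E)

Write both endpoints as unit vectors p₁, p₂ with components (cos φ cos λ, cos φ sin λ, sin φ).
The central angle between the endpoints is δ = arccos(p₁·p₂) ≈ 2.689 rad (154.1°). The total great-circle distance is δ·R ≈ 2.689 × 6371 ≈ 17131 km, so the target fraction is f = 12000/17131 ≈ 0.700.
Interpolate at f ≈ 0.700 with slerp weights a = sin((1−f)δ)/sin δ ≈ 1.649, b = sin(fδ)/sin δ ≈ 2.176.
p = a·p₁ + b·p₂ ≈ (-0.369, 0.919, -0.140); φ = arcsin(p_z) ≈ -8.03°, λ = atan2(p_y, p_x) ≈ 111.90°.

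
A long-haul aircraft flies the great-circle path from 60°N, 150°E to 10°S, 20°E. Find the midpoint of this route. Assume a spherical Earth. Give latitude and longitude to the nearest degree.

≈ 42°N, 50°E

The haversine formula gives a central angle δ ≈ 2.057 rad (117.8°) between the endpoints.
Interpolate at f = 1/2 with slerp weights a = sin((1−f)δ)/sin δ ≈ 0.968, b = sin(fδ)/sin δ ≈ 0.968.
p = a·p₁ + b·p₂ ≈ (0.477, 0.568, 0.671); φ = arcsin(p_z) ≈ 42.11°, λ = atan2(p_y, p_x) ≈ 50.00°.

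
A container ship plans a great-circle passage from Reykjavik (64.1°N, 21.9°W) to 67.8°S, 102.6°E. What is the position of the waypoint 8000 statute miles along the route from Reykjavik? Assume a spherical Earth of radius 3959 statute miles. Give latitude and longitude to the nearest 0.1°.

≈ 37.8°S, 48.5°E

From cos δ = sin φ₁ sin φ₂ + cos φ₁ cos φ₂ cos Δλ, the central angle is δ ≈ 2.755 rad (157.9°). The total great-circle distance is δ·R ≈ 2.755 × 3959 ≈ 10909 mi, so the target fraction is f = 8000/10909 ≈ 0.733.
Interpolate at f ≈ 0.733 with slerp weights a = sin((1−f)δ)/sin δ ≈ 1.780, b = sin(fδ)/sin δ ≈ 2.391.
p = a·p₁ + b·p₂ ≈ (0.524, 0.592, -0.612); φ = arcsin(p_z) ≈ -37.77°, λ = atan2(p_y, p_x) ≈ 48.45°.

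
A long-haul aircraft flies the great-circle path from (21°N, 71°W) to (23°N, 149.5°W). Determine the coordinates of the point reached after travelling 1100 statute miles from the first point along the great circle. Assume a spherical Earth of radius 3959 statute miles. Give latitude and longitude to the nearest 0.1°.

Write both endpoints as unit vectors p₁, p₂ with components (cos φ cos λ, cos φ sin λ, sin φ).
The central angle between the endpoints is δ = arccos(p₁·p₂) ≈ 1.254 rad (71.9°). The total great-circle distance is δ·R ≈ 1.254 × 3959 ≈ 4965 mi, so the target fraction is f = 1100/4965 ≈ 0.222.
Interpolate at f ≈ 0.222 with slerp weights a = sin((1−f)δ)/sin δ ≈ 0.872, b = sin(fδ)/sin δ ≈ 0.289.
p = a·p₁ + b·p₂ ≈ (0.036, -0.904, 0.425); φ = arcsin(p_z) ≈ 25.16°, λ = atan2(p_y, p_x) ≈ -87.72°.

≈ (25.2°N, 87.7°W)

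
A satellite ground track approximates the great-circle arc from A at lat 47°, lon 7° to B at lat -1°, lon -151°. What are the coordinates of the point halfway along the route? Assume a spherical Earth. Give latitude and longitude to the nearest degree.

≈ lat 58°, lon -116°

Convert each endpoint to a unit vector on the sphere (x = cos φ cos λ, y = cos φ sin λ, z = sin φ).
The central angle between the endpoints is δ = arccos(p₁·p₂) ≈ 2.272 rad (130.2°).
Interpolate at f = 1/2 with slerp weights a = sin((1−f)δ)/sin δ ≈ 1.187, b = sin(fδ)/sin δ ≈ 1.187.
p = a·p₁ + b·p₂ ≈ (-0.234, -0.477, 0.847); φ = arcsin(p_z) ≈ 57.91°, λ = atan2(p_y, p_x) ≈ -116.19°.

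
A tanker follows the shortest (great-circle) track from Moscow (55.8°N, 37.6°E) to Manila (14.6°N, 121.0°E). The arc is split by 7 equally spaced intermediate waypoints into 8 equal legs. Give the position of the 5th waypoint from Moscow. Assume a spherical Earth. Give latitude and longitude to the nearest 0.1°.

≈ (36.2°N, 101.4°E)

The haversine formula gives a central angle δ ≈ 1.296 rad (74.3°) between the endpoints.
Interpolate at f = 5/8 with slerp weights a = sin((1−f)δ)/sin δ ≈ 0.485, b = sin(fδ)/sin δ ≈ 0.753.
p = a·p₁ + b·p₂ ≈ (-0.159, 0.791, 0.591); φ = arcsin(p_z) ≈ 36.24°, λ = atan2(p_y, p_x) ≈ 101.37°.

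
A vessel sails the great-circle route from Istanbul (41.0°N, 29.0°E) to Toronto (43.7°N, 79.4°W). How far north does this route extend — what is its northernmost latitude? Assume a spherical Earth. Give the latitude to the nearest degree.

The great circle lies in the plane with unit normal n̂ = (p₁ × p₂)/|p₁ × p₂|.
Here n̂_z ≈ -0.539; the vertex latitude is φ_max = arccos|n̂_z| ≈ 57.4°.

≈ 57°N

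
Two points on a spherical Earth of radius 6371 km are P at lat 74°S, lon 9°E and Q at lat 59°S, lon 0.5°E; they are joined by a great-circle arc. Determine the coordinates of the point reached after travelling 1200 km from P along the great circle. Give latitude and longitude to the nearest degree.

Write both endpoints as unit vectors p₁, p₂ with components (cos φ cos λ, cos φ sin λ, sin φ).
The central angle between the endpoints is δ = arccos(p₁·p₂) ≈ 0.268 rad (15.3°). The total great-circle distance is δ·R ≈ 0.268 × 6371 ≈ 1706 km, so the target fraction is f = 1200/1706 ≈ 0.703.
Interpolate at f ≈ 0.703 with slerp weights a = sin((1−f)δ)/sin δ ≈ 0.300, b = sin(fδ)/sin δ ≈ 0.708.
p = a·p₁ + b·p₂ ≈ (0.446, 0.016, -0.895); φ = arcsin(p_z) ≈ -63.49°, λ = atan2(p_y, p_x) ≈ 2.07°.

≈ lat 63°S, lon 2°E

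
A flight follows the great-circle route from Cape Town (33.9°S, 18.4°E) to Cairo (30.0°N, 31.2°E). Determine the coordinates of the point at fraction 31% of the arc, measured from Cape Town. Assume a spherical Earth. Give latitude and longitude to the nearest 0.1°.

≈ 14.1°S, 22.7°E

Convert each endpoint to a unit vector on the sphere (x = cos φ cos λ, y = cos φ sin λ, z = sin φ).
The central angle between the endpoints is δ = arccos(p₁·p₂) ≈ 1.135 rad (65.0°).
Interpolate at f = 0.31 with slerp weights a = sin((1−f)δ)/sin δ ≈ 0.778, b = sin(fδ)/sin δ ≈ 0.380.
p = a·p₁ + b·p₂ ≈ (0.895, 0.374, -0.244); φ = arcsin(p_z) ≈ -14.12°, λ = atan2(p_y, p_x) ≈ 22.71°.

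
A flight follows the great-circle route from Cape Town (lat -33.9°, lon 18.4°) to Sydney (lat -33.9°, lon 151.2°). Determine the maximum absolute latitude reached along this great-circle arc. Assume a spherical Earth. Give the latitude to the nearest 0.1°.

≈ -59.2°

The great circle lies in the plane with unit normal n̂ = (p₁ × p₂)/|p₁ × p₂|.
Here n̂_z ≈ +0.512; the vertex latitude is φ_max = arccos|n̂_z| ≈ 59.2°.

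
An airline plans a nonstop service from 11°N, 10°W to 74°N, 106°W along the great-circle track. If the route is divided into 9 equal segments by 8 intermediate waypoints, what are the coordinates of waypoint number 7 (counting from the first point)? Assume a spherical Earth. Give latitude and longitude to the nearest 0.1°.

Write both endpoints as unit vectors p₁, p₂ with components (cos φ cos λ, cos φ sin λ, sin φ).
The central angle between the endpoints is δ = arccos(p₁·p₂) ≈ 1.415 rad (81.1°).
Interpolate at f = 7/9 with slerp weights a = sin((1−f)δ)/sin δ ≈ 0.313, b = sin(fδ)/sin δ ≈ 0.902.
p = a·p₁ + b·p₂ ≈ (0.234, -0.292, 0.927); φ = arcsin(p_z) ≈ 68.00°, λ = atan2(p_y, p_x) ≈ -51.32°.

≈ 68.0°N, 51.3°W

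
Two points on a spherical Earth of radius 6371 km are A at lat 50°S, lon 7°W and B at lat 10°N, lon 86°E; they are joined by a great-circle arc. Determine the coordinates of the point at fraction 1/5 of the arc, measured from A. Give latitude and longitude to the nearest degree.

≈ lat 45°S, lon 22°E

Convert each endpoint to a unit vector on the sphere (x = cos φ cos λ, y = cos φ sin λ, z = sin φ).
The central angle between the endpoints is δ = arccos(p₁·p₂) ≈ 1.738 rad (99.6°).
Interpolate at f = 1/5 with slerp weights a = sin((1−f)δ)/sin δ ≈ 0.998, b = sin(fδ)/sin δ ≈ 0.345.
p = a·p₁ + b·p₂ ≈ (0.660, 0.261, -0.704); φ = arcsin(p_z) ≈ -44.77°, λ = atan2(p_y, p_x) ≈ 21.58°.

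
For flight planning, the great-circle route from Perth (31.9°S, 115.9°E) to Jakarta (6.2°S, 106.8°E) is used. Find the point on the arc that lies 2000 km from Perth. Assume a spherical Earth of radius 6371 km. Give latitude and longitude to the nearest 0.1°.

≈ 14.9°S, 109.6°E

From cos δ = sin φ₁ sin φ₂ + cos φ₁ cos φ₂ cos Δλ, the central angle is δ ≈ 0.472 rad (27.1°). The total great-circle distance is δ·R ≈ 0.472 × 6371 ≈ 3010 km, so the target fraction is f = 2000/3010 ≈ 0.664.
Interpolate at f ≈ 0.664 with slerp weights a = sin((1−f)δ)/sin δ ≈ 0.347, b = sin(fδ)/sin δ ≈ 0.679.
p = a·p₁ + b·p₂ ≈ (-0.324, 0.911, -0.257); φ = arcsin(p_z) ≈ -14.87°, λ = atan2(p_y, p_x) ≈ 109.56°.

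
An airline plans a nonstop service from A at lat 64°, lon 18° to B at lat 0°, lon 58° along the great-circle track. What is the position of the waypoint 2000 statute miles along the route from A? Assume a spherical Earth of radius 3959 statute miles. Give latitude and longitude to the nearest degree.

≈ lat 39°, lon 43°

Convert each endpoint to a unit vector on the sphere (x = cos φ cos λ, y = cos φ sin λ, z = sin φ).
The central angle between the endpoints is δ = arccos(p₁·p₂) ≈ 1.228 rad (70.4°). The total great-circle distance is δ·R ≈ 1.228 × 3959 ≈ 4863 mi, so the target fraction is f = 2000/4863 ≈ 0.411.
Interpolate at f ≈ 0.411 with slerp weights a = sin((1−f)δ)/sin δ ≈ 0.703, b = sin(fδ)/sin δ ≈ 0.514.
p = a·p₁ + b·p₂ ≈ (0.565, 0.531, 0.631); φ = arcsin(p_z) ≈ 39.16°, λ = atan2(p_y, p_x) ≈ 43.21°.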